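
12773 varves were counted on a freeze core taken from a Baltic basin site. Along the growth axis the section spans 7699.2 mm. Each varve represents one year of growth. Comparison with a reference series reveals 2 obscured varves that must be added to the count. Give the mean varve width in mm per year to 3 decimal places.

Adjusted count: 12773 + 2 = 12775 varves.
Extension rate ≈ 7699.2 / 12775 = 0.603 mm per year.

0.603 mm per year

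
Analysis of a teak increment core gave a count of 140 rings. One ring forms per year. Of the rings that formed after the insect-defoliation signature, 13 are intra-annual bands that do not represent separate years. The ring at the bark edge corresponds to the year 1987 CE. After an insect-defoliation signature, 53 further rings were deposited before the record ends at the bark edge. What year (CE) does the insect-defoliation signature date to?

53 rings post-date the insect-defoliation signature.
Removing the 13 false rings leaves 53 − 13 = 40 true rings beyond the insect-defoliation signature.
The ring at the bark edge is 1987 CE, so the insect-defoliation signature dates to 1987 − 40 = 1947 CE.

1947 CE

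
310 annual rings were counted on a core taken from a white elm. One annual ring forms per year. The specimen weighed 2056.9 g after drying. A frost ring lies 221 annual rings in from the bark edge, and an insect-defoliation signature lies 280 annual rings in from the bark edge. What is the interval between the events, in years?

59 yr

Separation: 280 − 221 = 59 annual rings.
That is 59 years at one annual ring per year.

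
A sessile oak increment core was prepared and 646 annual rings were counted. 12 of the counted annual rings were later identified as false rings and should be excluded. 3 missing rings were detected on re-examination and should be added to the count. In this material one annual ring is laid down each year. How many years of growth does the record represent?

True annual ring count = 646 − 12 + 3 = 637.
One annual ring per year makes the duration 637 years.

637 yr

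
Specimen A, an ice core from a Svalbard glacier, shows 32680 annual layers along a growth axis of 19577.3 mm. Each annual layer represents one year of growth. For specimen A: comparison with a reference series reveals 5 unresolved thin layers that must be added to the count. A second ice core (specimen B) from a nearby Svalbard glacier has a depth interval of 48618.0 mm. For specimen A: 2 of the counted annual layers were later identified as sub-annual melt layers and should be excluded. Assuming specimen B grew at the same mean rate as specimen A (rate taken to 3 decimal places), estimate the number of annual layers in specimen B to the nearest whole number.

Specimen A: true annual layer count = 32680 − 2 + 5 = 32683.
A: 19577.3 mm over 32683 years gives 19577.3 / 32683 ≈ 0.599 mm/year.
For B, 48618.0 / 0.599 = 81165.28 years ≈ 81165 annual layers.

81165 annual layers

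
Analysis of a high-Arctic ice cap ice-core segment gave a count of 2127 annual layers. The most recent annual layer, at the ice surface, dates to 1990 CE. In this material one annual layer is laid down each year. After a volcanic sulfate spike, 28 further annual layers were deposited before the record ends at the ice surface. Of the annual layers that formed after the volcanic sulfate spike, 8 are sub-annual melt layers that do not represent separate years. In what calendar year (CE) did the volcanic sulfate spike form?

28 annual layers formed after the volcanic sulfate spike.
Removing the 8 false annual layers leaves 28 − 8 = 20 true annual layers beyond the volcanic sulfate spike.
The annual layer at the ice surface is 1990 CE, so the volcanic sulfate spike dates to 1990 − 20 = 1970 CE.

1970 CE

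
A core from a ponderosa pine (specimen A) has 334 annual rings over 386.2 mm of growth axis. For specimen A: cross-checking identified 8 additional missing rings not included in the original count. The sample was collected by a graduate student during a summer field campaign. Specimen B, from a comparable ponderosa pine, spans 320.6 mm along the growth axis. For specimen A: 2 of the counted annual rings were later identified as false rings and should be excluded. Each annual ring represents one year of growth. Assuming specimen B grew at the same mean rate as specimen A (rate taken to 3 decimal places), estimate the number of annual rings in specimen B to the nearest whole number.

282 annual rings

Specimen A: adjusted count: 334 − 2 + 8 = 340 annual rings.
A: Extension rate ≈ 386.2 / 340 = 1.136 mm/yr.
For B, 320.6 / 1.136 = 282.22 years ≈ 282 annual rings.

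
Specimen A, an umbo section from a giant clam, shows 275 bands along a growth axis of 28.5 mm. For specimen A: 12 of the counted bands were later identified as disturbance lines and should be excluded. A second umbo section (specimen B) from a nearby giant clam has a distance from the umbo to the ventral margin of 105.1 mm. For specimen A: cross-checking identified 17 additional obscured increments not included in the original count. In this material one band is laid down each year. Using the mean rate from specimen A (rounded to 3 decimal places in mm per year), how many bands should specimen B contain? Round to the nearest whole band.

Specimen A: true band count = 275 − 12 + 17 = 280.
A: Mean rate = 28.5 mm / 280 years ≈ 0.102 mm/yr.
Specimen B: 105.1 mm / 0.102 mm per year = 1030.39 years ≈ 1030 bands.

1030 bands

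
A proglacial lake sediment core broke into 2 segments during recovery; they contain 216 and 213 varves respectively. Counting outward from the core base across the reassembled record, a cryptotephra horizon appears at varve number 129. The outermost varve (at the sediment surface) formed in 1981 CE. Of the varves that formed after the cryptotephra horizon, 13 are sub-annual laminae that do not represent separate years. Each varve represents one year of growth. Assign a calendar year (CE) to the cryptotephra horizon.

1694 CE

Total varves = 216 + 213 = 429.
Between varve 129 and the sediment surface there are 429 − 129 = 300 varves.
300 − 13 false = 287 true varves after the cryptotephra horizon.
Counting back 287 years from 1981 CE places the cryptotephra horizon in 1981 − 287 = 1694 CE.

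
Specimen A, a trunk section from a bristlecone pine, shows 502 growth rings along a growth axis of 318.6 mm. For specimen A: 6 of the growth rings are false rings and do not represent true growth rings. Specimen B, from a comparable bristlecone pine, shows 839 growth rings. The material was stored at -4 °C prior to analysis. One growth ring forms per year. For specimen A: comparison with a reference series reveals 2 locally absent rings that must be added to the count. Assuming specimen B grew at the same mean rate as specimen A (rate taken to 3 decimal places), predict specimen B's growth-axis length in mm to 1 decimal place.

Specimen A: adjusted count: 502 − 6 + 2 = 498 growth rings.
A: Mean rate = 318.6 mm / 498 years ≈ 0.640 mm/year.
Length of B = 0.640 × 839 = 537.0 mm.

537.0 mm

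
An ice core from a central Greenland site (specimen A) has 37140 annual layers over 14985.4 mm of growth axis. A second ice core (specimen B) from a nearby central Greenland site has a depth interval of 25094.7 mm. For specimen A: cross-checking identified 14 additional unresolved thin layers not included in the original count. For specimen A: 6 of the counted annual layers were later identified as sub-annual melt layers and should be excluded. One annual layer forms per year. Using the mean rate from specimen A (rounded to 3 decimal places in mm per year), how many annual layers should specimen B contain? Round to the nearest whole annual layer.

Specimen A: after corrections the count is 37140 − 6 + 14 = 37148 annual layers.
A: Extension rate ≈ 14985.4 / 37148 = 0.403 mm per year.
Specimen B: 25094.7 mm / 0.403 mm per year = 62269.73 years ≈ 62270 annual layers.

62270 annual layers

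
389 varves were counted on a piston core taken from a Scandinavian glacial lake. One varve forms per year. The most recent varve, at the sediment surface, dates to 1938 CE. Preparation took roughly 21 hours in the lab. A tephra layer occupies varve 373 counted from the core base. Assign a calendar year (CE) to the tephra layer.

Between varve 373 and the sediment surface there are 389 − 373 = 16 varves.
Counting back 16 years from 1938 CE places the tephra layer in 1938 − 16 = 1922 CE.

1922 CE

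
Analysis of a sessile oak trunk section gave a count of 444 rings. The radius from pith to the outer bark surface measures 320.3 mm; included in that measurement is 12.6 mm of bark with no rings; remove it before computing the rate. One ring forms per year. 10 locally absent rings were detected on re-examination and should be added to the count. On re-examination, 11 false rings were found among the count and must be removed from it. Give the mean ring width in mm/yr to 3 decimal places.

Correcting the raw count gives 444 − 11 + 10 = 443 true rings.
Removing the 12.6 mm offcut leaves 320.3 − 12.6 = 307.7 mm.
307.7 mm over 443 years gives 307.7 / 443 ≈ 0.695 mm/yr.

0.695 mm/yr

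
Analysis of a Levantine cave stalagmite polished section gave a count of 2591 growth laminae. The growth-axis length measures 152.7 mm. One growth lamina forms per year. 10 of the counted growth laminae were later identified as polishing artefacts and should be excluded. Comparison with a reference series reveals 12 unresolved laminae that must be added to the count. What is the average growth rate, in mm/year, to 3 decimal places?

0.059 mm/year

Adjusted count: 2591 − 10 + 12 = 2593 growth laminae.
Mean rate = 152.7 mm / 2593 years ≈ 0.059 mm/year.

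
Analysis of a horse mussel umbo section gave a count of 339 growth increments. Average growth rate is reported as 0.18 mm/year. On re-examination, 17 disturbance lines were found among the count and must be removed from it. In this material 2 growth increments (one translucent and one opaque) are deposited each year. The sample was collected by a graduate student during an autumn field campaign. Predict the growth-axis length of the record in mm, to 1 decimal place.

True growth increment count = 339 − 17 = 322.
With 2 growth increments per year, 322 / 2 = 161 years.
Predicted length = 0.18 mm/year × 161 years = 29.0 mm.

29.0 mm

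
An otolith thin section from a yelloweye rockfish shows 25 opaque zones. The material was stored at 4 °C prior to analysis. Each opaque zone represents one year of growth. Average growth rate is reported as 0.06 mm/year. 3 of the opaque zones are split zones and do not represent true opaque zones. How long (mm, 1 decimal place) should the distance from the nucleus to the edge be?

1.3 mm

Correcting the raw count gives 25 − 3 = 22 true opaque zones.
Predicted length = 0.06 mm/year × 22 years = 1.3 mm.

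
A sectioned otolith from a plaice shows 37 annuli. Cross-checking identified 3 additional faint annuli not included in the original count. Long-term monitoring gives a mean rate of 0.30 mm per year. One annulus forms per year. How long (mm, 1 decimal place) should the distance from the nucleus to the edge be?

Correcting the raw count gives 37 + 3 = 40 true annuli.
40 years at 0.30 mm/year gives 0.30 × 40 = 12.0 mm.

12.0 mm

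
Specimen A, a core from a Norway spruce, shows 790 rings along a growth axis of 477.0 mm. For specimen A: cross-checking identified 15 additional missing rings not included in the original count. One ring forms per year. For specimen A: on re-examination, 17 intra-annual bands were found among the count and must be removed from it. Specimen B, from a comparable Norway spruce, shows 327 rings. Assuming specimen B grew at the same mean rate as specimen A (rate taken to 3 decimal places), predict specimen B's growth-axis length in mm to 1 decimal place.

Specimen A: after corrections the count is 790 − 17 + 15 = 788 rings.
A: Extension rate ≈ 477.0 / 788 = 0.605 mm per year.
Length of B = 0.605 × 327 = 197.8 mm.

197.8 mm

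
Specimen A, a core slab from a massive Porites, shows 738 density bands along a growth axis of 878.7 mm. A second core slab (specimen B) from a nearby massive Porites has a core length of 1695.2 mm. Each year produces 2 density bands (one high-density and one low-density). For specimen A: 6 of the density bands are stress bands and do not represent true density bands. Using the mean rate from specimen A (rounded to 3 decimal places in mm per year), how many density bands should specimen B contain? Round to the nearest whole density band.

1412 density bands

Specimen A: after corrections the count is 738 − 6 = 732 density bands.
Specimen A: 732 density bands at 2 per year is 732 / 2 = 366 years.
A: Extension rate ≈ 878.7 / 366 = 2.401 mm/year.
B spans 1695.2 / 2.401 = 706.04 years; at 2 density bands per year that is 706.04 × 2 ≈ 1412 density bands.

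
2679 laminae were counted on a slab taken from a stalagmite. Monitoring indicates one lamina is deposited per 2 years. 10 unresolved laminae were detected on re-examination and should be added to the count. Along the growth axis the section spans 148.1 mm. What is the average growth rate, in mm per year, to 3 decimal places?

0.028 mm per year

True lamina count = 2679 + 10 = 2689.
Multiplying by 2 years per lamina: 2689 × 2 = 5378 years.
Mean rate = 148.1 mm / 5378 years ≈ 0.028 mm per year.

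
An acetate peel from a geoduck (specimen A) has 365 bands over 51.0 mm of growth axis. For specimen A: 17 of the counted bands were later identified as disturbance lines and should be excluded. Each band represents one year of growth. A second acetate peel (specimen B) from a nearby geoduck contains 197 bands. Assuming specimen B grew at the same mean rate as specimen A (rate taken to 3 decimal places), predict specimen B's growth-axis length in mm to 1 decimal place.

Specimen A: true band count = 365 − 17 = 348.
A: 51.0 mm over 348 years gives 51.0 / 348 ≈ 0.147 mm per year.
B's length ≈ 0.147 × 197 = 29.0 mm.

29.0 mm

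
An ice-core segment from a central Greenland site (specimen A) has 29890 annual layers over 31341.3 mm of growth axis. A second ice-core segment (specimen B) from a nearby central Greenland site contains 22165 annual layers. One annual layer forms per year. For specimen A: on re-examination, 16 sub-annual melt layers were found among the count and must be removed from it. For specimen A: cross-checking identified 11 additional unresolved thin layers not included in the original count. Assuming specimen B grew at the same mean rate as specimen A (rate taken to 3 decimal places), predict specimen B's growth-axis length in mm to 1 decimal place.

Specimen A: correcting the raw count gives 29890 − 16 + 11 = 29885 true annual layers.
A: Extension rate ≈ 31341.3 / 29885 = 1.049 mm/year.
Length of B = 1.049 × 22165 = 23251.1 mm.

23251.1 mm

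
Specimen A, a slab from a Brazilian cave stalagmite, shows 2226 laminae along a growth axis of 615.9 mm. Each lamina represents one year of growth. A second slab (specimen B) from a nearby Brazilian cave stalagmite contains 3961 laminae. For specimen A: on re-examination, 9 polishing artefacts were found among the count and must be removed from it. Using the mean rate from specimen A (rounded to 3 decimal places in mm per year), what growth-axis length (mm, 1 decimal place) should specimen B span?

Specimen A: adjusted count: 2226 − 9 = 2217 laminae.
A: Mean rate = 615.9 mm / 2217 years ≈ 0.278 mm/year.
Length of B = 0.278 × 3961 = 1101.2 mm.

1101.2 mm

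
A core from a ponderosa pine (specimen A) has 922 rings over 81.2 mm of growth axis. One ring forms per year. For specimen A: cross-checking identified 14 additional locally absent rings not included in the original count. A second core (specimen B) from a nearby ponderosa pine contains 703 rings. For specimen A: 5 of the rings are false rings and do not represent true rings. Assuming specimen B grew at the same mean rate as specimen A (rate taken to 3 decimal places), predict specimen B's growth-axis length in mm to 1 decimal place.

61.2 mm

Specimen A: adjusted count: 922 − 5 + 14 = 931 rings.
A: 81.2 mm over 931 years gives 81.2 / 931 ≈ 0.087 mm/year.
For B, 0.087 mm/year × 703 years = 61.2 mm.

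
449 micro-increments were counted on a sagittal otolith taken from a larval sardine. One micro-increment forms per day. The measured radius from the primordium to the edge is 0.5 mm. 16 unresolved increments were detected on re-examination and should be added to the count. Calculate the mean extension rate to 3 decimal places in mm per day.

0.001 mm per day

Adjusted count: 449 + 16 = 465 micro-increments.
Extension rate ≈ 0.5 / 465 = 0.001 mm per day.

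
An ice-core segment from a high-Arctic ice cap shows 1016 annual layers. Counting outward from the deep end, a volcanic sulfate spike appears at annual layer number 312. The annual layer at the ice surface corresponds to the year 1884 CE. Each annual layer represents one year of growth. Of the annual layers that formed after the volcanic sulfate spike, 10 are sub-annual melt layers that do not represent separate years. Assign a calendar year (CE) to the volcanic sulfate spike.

1190 CE

Between annual layer 312 and the ice surface there are 1016 − 312 = 704 annual layers.
Excluding 10 false annual layers: 704 − 10 = 694.
Counting back 694 years from 1884 CE places the volcanic sulfate spike in 1884 − 694 = 1190 CE.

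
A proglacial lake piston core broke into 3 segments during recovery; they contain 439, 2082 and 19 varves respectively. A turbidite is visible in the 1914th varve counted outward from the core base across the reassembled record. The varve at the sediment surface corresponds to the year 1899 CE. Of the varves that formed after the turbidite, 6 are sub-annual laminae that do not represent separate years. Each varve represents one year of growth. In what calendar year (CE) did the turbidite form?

1279 CE

Total varves = 439 + 2082 + 19 = 2540.
2540 − 1914 = 626 varves lie beyond the turbidite toward the sediment surface.
Excluding 6 false varves: 626 − 6 = 620.
Counting back 620 years from 1899 CE places the turbidite in 1899 − 620 = 1279 CE.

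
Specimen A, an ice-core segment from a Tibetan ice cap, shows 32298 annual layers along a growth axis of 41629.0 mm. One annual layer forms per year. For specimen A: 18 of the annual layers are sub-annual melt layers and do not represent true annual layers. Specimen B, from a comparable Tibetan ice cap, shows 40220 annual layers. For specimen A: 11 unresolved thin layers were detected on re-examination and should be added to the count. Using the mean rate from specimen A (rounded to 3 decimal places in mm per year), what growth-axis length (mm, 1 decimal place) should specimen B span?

Specimen A: adjusted count: 32298 − 18 + 11 = 32291 annual layers.
A: Extension rate ≈ 41629.0 / 32291 = 1.289 mm/year.
For B, 1.289 mm/year × 40220 years = 51843.6 mm.

51843.6 mm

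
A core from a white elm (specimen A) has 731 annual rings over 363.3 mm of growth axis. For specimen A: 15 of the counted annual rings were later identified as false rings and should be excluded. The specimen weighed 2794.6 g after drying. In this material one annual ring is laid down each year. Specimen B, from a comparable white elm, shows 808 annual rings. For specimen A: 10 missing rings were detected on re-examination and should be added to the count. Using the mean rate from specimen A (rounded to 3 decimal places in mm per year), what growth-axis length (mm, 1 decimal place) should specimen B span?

Specimen A: correcting the raw count gives 731 − 15 + 10 = 726 true annual rings.
A: 363.3 mm over 726 years gives 363.3 / 726 ≈ 0.500 mm per year.
For B, 0.500 mm/year × 808 years = 404.0 mm.

404.0 mm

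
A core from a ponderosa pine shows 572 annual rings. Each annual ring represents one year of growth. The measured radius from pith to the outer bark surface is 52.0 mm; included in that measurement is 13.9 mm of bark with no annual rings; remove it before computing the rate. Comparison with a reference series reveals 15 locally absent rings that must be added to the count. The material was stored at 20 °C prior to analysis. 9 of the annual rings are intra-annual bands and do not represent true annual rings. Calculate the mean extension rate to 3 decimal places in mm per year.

0.066 mm per year

True annual ring count = 572 − 9 + 15 = 578.
Net length = 52.0 − 13.9 = 38.1 mm.
Mean rate = 38.1 mm / 578 years ≈ 0.066 mm per year.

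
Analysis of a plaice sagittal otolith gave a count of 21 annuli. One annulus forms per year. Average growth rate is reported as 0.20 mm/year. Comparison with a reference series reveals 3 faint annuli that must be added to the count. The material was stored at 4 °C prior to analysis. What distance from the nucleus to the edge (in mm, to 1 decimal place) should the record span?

4.8 mm

True annulus count = 21 + 3 = 24.
Predicted length = 0.20 mm/year × 24 years = 4.8 mm.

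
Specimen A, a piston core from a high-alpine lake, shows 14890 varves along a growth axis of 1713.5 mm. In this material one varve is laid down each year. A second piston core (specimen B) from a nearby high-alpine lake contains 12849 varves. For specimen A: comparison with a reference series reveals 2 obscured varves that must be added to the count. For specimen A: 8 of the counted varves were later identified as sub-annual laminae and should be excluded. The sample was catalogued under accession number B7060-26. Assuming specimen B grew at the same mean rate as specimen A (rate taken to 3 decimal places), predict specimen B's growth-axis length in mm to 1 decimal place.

Specimen A: after corrections the count is 14890 − 8 + 2 = 14884 varves.
A: Extension rate ≈ 1713.5 / 14884 = 0.115 mm/yr.
B's length ≈ 0.115 × 12849 = 1477.6 mm.

1477.6 mm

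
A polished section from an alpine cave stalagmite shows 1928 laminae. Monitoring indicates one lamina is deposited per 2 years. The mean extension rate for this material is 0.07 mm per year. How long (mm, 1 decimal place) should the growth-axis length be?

1928 laminae at 2 years each span 1928 × 2 = 3856 years.
3856 years at 0.07 mm/year gives 0.07 × 3856 = 269.9 mm.

269.9 mm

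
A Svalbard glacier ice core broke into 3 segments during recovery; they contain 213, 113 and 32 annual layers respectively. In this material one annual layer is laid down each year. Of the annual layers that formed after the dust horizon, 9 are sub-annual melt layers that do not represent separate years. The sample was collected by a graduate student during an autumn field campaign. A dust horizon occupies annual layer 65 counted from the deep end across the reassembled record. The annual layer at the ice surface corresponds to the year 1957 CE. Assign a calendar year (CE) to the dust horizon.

Total annual layers = 213 + 113 + 32 = 358.
Between annual layer 65 and the ice surface there are 358 − 65 = 293 annual layers.
Excluding 9 false annual layers: 293 − 9 = 284.
Counting back 284 years from 1957 CE places the dust horizon in 1957 − 284 = 1673 CE.

1673 CE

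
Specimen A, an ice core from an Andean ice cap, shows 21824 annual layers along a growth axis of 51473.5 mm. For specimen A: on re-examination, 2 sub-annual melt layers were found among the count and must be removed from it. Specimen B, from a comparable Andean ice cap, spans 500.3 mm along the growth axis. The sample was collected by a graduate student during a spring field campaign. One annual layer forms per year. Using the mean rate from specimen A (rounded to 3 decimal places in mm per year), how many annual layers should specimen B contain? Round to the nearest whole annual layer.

Specimen A: adjusted count: 21824 − 2 = 21822 annual layers.
A: 51473.5 mm over 21822 years gives 51473.5 / 21822 ≈ 2.359 mm/yr.
For B, 500.3 / 2.359 = 212.08 years ≈ 212 annual layers.

212 annual layers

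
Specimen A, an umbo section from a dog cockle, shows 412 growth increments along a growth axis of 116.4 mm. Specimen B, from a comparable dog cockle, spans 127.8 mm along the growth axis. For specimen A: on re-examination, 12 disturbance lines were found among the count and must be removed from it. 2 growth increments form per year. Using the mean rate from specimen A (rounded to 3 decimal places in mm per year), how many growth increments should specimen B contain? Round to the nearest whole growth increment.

439 growth increments

Specimen A: true growth increment count = 412 − 12 = 400.
Specimen A: with 2 growth increments per year, 400 / 2 = 200 years.
A: Mean rate = 116.4 mm / 200 years ≈ 0.582 mm/yr.
B spans 127.8 / 0.582 = 219.59 years; at 2 growth increments per year that is 219.59 × 2 ≈ 439 growth increments.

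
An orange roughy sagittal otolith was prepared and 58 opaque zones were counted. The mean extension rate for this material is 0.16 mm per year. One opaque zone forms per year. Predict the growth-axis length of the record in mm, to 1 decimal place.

58 years of growth are recorded.
58 years at 0.16 mm/year gives 0.16 × 58 = 9.3 mm.

9.3 mm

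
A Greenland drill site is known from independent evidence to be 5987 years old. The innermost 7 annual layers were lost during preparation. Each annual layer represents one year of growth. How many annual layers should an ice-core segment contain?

5980 annual layers

One annual layer per year gives 5987 annual layers over 5987 years.
5987 − 7 missed = 5980 annual layers expected in the prepared section.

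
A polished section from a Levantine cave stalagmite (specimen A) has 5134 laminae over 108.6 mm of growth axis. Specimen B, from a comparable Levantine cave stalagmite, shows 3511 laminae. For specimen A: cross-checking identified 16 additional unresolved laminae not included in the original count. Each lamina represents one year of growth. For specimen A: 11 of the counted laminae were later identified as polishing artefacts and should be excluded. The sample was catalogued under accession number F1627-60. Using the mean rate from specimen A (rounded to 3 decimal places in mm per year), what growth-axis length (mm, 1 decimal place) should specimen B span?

73.7 mm

Specimen A: adjusted count: 5134 − 11 + 16 = 5139 laminae.
A: Extension rate ≈ 108.6 / 5139 = 0.021 mm/year.
Length of B = 0.021 × 3511 = 73.7 mm.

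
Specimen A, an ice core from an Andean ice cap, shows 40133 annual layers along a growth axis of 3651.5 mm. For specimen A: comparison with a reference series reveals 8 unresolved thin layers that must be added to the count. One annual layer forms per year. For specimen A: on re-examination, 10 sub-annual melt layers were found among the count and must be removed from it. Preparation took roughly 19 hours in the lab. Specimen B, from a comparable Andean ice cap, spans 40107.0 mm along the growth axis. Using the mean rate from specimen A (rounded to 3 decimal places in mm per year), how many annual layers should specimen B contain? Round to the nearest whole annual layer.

440736 annual layers

Specimen A: adjusted count: 40133 − 10 + 8 = 40131 annual layers.
A: Mean rate = 3651.5 mm / 40131 years ≈ 0.091 mm/year.
B spans 40107.0 / 0.091 = 440736.26 years ≈ 440736 annual layers.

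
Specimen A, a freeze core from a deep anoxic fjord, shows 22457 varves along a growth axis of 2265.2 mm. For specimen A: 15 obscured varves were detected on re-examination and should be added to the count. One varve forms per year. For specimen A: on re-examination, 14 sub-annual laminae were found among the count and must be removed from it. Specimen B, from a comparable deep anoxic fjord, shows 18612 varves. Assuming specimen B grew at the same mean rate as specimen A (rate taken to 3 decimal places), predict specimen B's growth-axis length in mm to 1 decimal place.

1879.8 mm

Specimen A: true varve count = 22457 − 14 + 15 = 22458.
A: Extension rate ≈ 2265.2 / 22458 = 0.101 mm/year.
Length of B = 0.101 × 18612 = 1879.8 mm.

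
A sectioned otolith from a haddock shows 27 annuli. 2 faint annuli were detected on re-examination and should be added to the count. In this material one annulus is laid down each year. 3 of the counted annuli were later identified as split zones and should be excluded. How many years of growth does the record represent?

After corrections the count is 27 − 3 + 2 = 26 annuli.
One annulus per year makes the duration 26 years.

26 years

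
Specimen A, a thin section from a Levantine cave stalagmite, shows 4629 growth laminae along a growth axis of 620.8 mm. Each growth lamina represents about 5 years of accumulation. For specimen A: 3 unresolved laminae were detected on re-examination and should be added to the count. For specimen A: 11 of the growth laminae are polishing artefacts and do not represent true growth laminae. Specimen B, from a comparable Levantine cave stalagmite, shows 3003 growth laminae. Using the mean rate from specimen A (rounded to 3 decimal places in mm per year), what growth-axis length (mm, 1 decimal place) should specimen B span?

405.4 mm

Specimen A: after corrections the count is 4629 − 11 + 3 = 4621 growth laminae.
Specimen A: multiplying by 5 years per growth lamina: 4621 × 5 = 23105 years.
A: Mean rate = 620.8 mm / 23105 years ≈ 0.027 mm per year.
Specimen B: at 5 years per growth lamina, 3003 × 5 = 15015 years. B's length ≈ 0.027 × 15015 = 405.4 mm.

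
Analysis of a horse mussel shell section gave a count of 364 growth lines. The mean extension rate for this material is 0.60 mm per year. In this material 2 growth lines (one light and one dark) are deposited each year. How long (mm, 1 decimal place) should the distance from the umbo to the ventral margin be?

With 2 growth lines per year, 364 / 2 = 182 years.
Predicted length = 0.60 mm/year × 182 years = 109.2 mm.

109.2 mm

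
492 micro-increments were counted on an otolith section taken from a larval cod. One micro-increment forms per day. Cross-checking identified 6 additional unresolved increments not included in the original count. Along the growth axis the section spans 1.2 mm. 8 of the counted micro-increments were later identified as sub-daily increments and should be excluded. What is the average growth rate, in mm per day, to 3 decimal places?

0.002 mm per day

Adjusted count: 492 − 8 + 6 = 490 micro-increments.
1.2 mm over 490 days gives 1.2 / 490 ≈ 0.002 mm per day.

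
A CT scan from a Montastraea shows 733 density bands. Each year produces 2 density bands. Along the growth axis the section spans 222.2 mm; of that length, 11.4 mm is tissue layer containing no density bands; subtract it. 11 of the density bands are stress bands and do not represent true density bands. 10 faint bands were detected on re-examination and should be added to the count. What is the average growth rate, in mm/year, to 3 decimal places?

After corrections the count is 733 − 11 + 10 = 732 density bands.
With 2 density bands per year, 732 / 2 = 366 years.
Net length = 222.2 − 11.4 = 210.8 mm.
Extension rate ≈ 210.8 / 366 = 0.576 mm/year.

0.576 mm/year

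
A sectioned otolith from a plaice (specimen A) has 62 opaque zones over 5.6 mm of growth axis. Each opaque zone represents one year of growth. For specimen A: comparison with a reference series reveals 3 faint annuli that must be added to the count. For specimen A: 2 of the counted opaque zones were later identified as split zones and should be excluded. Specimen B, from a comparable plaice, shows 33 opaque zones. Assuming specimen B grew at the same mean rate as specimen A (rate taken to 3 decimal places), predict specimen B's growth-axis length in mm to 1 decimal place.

2.9 mm

Specimen A: correcting the raw count gives 62 − 2 + 3 = 63 true opaque zones.
A: 5.6 mm over 63 years gives 5.6 / 63 ≈ 0.089 mm/year.
For B, 0.089 mm/year × 33 years = 2.9 mm.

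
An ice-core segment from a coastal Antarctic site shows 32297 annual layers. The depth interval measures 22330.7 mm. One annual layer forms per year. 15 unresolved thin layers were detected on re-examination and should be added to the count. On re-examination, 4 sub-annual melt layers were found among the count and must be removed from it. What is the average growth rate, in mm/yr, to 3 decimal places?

True annual layer count = 32297 − 4 + 15 = 32308.
Extension rate ≈ 22330.7 / 32308 = 0.691 mm/yr.

0.691 mm/yr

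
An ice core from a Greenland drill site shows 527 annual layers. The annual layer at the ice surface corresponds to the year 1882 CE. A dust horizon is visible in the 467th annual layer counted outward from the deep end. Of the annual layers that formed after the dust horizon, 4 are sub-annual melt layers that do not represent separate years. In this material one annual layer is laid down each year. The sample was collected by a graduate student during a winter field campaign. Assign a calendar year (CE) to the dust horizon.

1826 CE

The dust horizon sits at annual layer 467 from the deep end, so 527 − 467 = 60 annual layers formed after it.
Excluding 4 false annual layers: 60 − 4 = 56.
Counting back 56 years from 1882 CE places the dust horizon in 1882 − 56 = 1826 CE.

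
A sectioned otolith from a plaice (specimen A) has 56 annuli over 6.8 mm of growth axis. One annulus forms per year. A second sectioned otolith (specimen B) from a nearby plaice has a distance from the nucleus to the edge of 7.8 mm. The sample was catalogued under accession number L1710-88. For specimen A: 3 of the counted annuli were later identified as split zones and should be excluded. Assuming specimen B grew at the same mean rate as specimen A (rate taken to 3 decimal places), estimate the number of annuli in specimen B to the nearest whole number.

61 annuli

Specimen A: true annulus count = 56 − 3 = 53.
A: Extension rate ≈ 6.8 / 53 = 0.128 mm/year.
For B, 7.8 / 0.128 = 60.94 years ≈ 61 annuli.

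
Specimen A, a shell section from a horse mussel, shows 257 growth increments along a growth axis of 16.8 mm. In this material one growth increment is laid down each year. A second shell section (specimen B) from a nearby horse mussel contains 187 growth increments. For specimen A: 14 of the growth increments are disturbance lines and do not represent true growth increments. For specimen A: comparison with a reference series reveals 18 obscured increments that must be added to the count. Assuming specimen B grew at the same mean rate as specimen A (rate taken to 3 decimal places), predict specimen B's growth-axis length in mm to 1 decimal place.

12.0 mm

Specimen A: after corrections the count is 257 − 14 + 18 = 261 growth increments.
A: 16.8 mm over 261 years gives 16.8 / 261 ≈ 0.064 mm/yr.
For B, 0.064 mm/year × 187 years = 12.0 mm.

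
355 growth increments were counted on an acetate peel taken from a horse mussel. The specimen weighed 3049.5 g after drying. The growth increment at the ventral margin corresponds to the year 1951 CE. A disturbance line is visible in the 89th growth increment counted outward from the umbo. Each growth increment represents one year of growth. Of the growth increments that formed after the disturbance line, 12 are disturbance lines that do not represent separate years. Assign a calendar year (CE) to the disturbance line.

The disturbance line sits at growth increment 89 from the umbo, so 355 − 89 = 266 growth increments formed after it.
Removing the 12 false growth increments leaves 266 − 12 = 254 true growth increments beyond the disturbance line.
The growth increment at the ventral margin is 1951 CE, so the disturbance line dates to 1951 − 254 = 1697 CE.

1697 CE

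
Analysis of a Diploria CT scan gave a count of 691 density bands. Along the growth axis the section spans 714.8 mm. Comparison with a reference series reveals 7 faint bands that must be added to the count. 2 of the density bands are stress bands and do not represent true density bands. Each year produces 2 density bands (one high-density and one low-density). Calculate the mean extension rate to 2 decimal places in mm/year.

2.05 mm/year

True density band count = 691 − 2 + 7 = 696.
With 2 density bands per year, 696 / 2 = 348 years.
Mean rate = 714.8 mm / 348 years ≈ 2.05 mm/year.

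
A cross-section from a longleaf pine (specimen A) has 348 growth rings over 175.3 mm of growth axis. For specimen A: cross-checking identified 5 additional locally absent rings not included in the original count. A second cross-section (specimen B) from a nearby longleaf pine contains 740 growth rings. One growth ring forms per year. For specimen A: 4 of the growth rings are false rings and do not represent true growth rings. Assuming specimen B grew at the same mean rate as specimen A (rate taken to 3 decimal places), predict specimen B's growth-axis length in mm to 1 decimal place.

371.5 mm

Specimen A: after corrections the count is 348 − 4 + 5 = 349 growth rings.
A: Mean rate = 175.3 mm / 349 years ≈ 0.502 mm per year.
Length of B = 0.502 × 740 = 371.5 mm.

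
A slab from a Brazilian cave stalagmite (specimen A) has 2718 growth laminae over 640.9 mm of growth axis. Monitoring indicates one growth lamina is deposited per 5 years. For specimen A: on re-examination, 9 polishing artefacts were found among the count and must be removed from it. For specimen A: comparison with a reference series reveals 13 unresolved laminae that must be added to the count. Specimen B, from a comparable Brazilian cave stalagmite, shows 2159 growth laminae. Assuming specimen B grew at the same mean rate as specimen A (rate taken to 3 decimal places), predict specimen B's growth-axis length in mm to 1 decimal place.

Specimen A: true growth lamina count = 2718 − 9 + 13 = 2722.
Specimen A: at 5 years per growth lamina, 2722 × 5 = 13610 years.
A: Extension rate ≈ 640.9 / 13610 = 0.047 mm/yr.
Specimen B: multiplying by 5 years per growth lamina: 2159 × 5 = 10795 years. B's length ≈ 0.047 × 10795 = 507.4 mm.

507.4 mm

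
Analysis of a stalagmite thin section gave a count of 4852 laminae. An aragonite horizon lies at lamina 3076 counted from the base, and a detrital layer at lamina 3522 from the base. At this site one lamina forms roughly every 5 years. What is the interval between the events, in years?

3522 − 3076 = 446 laminae lie between the two events.
At 5 years per lamina, 446 × 5 = 2230 years.

2230 yr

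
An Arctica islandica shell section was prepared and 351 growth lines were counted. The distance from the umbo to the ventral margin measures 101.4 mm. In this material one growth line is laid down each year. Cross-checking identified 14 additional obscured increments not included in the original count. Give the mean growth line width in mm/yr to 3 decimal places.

True growth line count = 351 + 14 = 365.
101.4 mm over 365 years gives 101.4 / 365 ≈ 0.278 mm/yr.

0.278 mm/yr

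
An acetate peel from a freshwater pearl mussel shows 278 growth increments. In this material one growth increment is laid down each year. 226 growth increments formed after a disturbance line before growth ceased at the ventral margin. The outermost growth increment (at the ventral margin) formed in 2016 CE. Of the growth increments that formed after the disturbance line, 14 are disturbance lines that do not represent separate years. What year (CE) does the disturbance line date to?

1804 CE

226 growth increments formed after the disturbance line.
Removing the 14 false growth increments leaves 226 − 14 = 212 true growth increments beyond the disturbance line.
2016 − 212 = 1804 CE.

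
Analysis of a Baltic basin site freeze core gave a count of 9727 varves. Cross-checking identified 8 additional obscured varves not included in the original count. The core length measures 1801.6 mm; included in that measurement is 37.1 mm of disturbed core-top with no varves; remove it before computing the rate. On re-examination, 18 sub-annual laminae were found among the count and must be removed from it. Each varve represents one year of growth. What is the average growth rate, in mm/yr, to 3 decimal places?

0.182 mm/yr

After corrections the count is 9727 − 18 + 8 = 9717 varves.
Removing the 37.1 mm offcut leaves 1801.6 − 37.1 = 1764.5 mm.
Extension rate ≈ 1764.5 / 9717 = 0.182 mm/yr.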